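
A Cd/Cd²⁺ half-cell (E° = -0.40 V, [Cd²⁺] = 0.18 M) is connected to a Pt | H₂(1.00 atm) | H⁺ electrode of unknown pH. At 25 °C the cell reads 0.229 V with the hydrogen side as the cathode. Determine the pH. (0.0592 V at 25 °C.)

pH = 3.26

E°_cell = 0.40 V and n = 2.
log Q = n(E° − E)/0.0592 = 2×(0.40 − 0.229)/0.0592 = 5.777.
With Q = [Cd²⁺]·P(H₂) / [H⁺]^2, solving for [H⁺] gives log[H⁺] = -3.261, so pH = 3.26.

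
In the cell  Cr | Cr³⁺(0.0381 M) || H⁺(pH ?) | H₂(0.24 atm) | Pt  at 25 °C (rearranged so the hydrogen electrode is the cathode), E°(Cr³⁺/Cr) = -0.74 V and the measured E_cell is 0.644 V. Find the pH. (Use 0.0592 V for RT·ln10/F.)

E°_cell = 0.74 V and n = 6.
log Q = n(E° − E)/0.0592 = 6×(0.74 − 0.644)/0.0592 = 9.730.
With Q = [Cr³⁺]^2·P(H₂)^3 / [H⁺]^6, solving for [H⁺] gives log[H⁺] = -2.405, so pH = 2.40.

pH = 2.40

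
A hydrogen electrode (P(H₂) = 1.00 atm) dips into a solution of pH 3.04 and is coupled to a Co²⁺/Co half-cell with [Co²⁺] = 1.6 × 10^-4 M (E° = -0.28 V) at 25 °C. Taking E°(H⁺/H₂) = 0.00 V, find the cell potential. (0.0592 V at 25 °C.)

The hydrogen couple is the cathode, so E°_cell = 0.28 V; n = 2.
[H⁺] = 10^(−3.04) = 9.1 × 10^-4 M, and Q = [Co²⁺]·P(H₂) / [H⁺]^2 = 192.
E = E° − (0.0592/2) log Q = 0.28 − (0.0592/2)(2.284) = 0.212 V.

0.21 V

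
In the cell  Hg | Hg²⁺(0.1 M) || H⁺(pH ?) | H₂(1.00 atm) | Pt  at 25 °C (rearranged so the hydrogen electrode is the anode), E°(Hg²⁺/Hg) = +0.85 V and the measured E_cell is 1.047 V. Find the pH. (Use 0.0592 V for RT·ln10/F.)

E°_cell = 0.85 V and n = 2.
log Q = n(E° − E)/0.0592 = 2×(0.85 − 1.047)/0.0592 = -6.655.
With Q = [H⁺]^2 / ([Hg²⁺]·P(H₂)), solving for [H⁺] gives log[H⁺] = -3.828, so pH = 3.83.

pH = 3.83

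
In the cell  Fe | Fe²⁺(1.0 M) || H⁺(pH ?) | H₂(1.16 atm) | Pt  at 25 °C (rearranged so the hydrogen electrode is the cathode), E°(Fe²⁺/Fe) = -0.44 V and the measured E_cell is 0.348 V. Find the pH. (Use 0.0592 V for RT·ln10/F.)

E°_cell = 0.44 V and n = 2.
log Q = n(E° − E)/0.0592 = 2×(0.44 − 0.348)/0.0592 = 3.108.
With Q = [Fe²⁺]·P(H₂) / [H⁺]^2, solving for [H⁺] gives log[H⁺] = -1.522, so pH = 1.52.

pH = 1.52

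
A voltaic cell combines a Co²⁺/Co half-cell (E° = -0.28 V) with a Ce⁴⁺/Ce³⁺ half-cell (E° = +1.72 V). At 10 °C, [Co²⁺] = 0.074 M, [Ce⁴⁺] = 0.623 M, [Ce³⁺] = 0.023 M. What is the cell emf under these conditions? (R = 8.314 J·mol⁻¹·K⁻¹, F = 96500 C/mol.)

2.11 V

The Ce⁴⁺/Ce³⁺ couple has the higher reduction potential and acts as the cathode, so E°_cell = +1.72 − (-0.28) = 2.00 V.
Balancing electrons gives n = 2; the reaction quotient is Q = [Co²⁺]·[Ce³⁺]^2/[Ce⁴⁺]^2 = 1.01 × 10^-4.
E = E° − (RT/nF) ln Q = 2.00 − (8.314×283)/(2×96500) × (-9.202) = 2.000 + 0.112 = 2.112 V.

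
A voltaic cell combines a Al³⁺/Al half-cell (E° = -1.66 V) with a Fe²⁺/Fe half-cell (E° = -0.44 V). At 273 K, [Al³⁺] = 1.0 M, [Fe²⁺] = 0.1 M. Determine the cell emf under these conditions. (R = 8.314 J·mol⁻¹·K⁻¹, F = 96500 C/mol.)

The Fe²⁺/Fe couple has the higher reduction potential and acts as the cathode, so E°_cell = -0.44 − (-1.66) = 1.22 V.
Balancing electrons gives n = 6; the reaction quotient is Q = [Al³⁺]^2/[Fe²⁺]^3 = 1000.
E = E° − (RT/nF) ln Q = 1.22 − (8.314×273)/(6×96500) × (6.908) = 1.220 − 0.027 = 1.193 V.

1.19 V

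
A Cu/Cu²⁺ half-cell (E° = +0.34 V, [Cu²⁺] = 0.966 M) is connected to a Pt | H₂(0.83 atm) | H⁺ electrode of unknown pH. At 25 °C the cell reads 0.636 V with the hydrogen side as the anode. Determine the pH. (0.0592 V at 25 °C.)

pH = 5.05

E°_cell = 0.34 V and n = 2.
log Q = n(E° − E)/0.0592 = 2×(0.34 − 0.636)/0.0592 = -10.000.
With Q = [H⁺]^2 / ([Cu²⁺]·P(H₂)), solving for [H⁺] gives log[H⁺] = -5.048, so pH = 5.05.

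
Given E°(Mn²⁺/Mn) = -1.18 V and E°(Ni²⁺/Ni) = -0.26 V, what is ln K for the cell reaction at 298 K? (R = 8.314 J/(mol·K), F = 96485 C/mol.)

ln K = 71.7

E°_cell = -0.26 − (-1.18) = 0.92 V, with n = 2 electrons transferred.
At equilibrium E = 0, so the Nernst equation gives ln K = nFE°/RT = (2)(96485)(0.92)/((8.314)(298)) = 71.66.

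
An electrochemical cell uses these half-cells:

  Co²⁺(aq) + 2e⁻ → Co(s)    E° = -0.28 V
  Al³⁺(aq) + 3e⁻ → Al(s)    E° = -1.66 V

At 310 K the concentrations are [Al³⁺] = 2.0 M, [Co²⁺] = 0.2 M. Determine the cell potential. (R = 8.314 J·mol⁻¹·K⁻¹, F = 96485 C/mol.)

The Co²⁺/Co couple has the higher reduction potential and acts as the cathode, so E°_cell = -0.28 − (-1.66) = 1.38 V.
Balancing electrons gives n = 6; the reaction quotient is Q = [Al³⁺]^2/[Co²⁺]^3 = 500.
E = E° − (RT/nF) ln Q = 1.38 − (8.314×310)/(6×96485) × (6.215) = 1.380 − 0.028 = 1.352 V.

1.35 V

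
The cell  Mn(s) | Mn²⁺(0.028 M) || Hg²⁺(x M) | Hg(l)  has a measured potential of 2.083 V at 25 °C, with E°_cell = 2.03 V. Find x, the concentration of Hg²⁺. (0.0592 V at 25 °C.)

From the Nernst equation, log Q = n(E° − E)/0.0592 = 2(2.03 − 2.083)/0.0592 = -1.791, so Q = 0.0162.
With Q = [Mn²⁺]/[Hg²⁺] and the known concentrations, [Hg²⁺] in the denominator gives [Hg²⁺] = 1.7 M.

1.7 M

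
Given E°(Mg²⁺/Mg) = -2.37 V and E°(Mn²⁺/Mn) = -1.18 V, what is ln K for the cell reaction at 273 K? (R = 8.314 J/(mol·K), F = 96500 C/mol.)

E°_cell = -1.18 − (-2.37) = 1.19 V, with n = 2 electrons transferred.
At equilibrium E = 0, so the Nernst equation gives ln K = nFE°/RT = (2)(96500)(1.19)/((8.314)(273)) = 101.19.

ln K = 101.2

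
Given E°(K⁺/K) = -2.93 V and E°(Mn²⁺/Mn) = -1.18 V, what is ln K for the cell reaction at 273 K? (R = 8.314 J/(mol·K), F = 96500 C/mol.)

E°_cell = -1.18 − (-2.93) = 1.75 V, with n = 2 electrons transferred.
At equilibrium E = 0, so the Nernst equation gives ln K = nFE°/RT = (2)(96500)(1.75)/((8.314)(273)) = 148.81.

ln K = 148.8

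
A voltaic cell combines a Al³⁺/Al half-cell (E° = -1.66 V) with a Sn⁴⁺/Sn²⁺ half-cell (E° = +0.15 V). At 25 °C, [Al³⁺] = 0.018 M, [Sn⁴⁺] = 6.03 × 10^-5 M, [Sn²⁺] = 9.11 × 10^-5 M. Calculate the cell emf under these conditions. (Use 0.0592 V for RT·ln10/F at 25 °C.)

The Sn⁴⁺/Sn²⁺ couple has the higher reduction potential and acts as the cathode, so E°_cell = +0.15 − (-1.66) = 1.81 V.
Balancing electrons gives n = 6; the reaction quotient is Q = [Al³⁺]^2·[Sn²⁺]^3/[Sn⁴⁺]^3 = 0.00112.
At 25 °C, E = E° − (0.0592/n) log Q = 1.81 − (0.0592/6)(-2.952) = 1.810 + 0.029 = 1.839 V.

1.84 V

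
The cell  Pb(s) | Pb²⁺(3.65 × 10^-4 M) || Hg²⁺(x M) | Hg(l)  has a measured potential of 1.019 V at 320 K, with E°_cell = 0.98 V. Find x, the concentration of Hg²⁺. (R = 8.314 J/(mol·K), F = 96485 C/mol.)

0.0062 M

From the Nernst equation, ln Q = nF(E° − E)/RT = 2×96485×(0.98 − 1.019)/(8.314×320) = -2.829, so Q = 0.0591.
With Q = [Pb²⁺]/[Hg²⁺] and the known concentrations, [Hg²⁺] in the denominator gives [Hg²⁺] = 0.0062 M.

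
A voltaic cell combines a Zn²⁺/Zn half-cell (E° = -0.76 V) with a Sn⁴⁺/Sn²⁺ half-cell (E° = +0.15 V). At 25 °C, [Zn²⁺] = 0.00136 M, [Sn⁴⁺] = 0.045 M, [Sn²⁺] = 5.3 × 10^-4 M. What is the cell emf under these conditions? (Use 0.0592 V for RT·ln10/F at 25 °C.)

The Sn⁴⁺/Sn²⁺ couple has the higher reduction potential and acts as the cathode, so E°_cell = +0.15 − (-0.76) = 0.91 V.
Balancing electrons gives n = 2; the reaction quotient is Q = [Zn²⁺]·[Sn²⁺]/[Sn⁴⁺] = 1.6 × 10^-5.
At 25 °C, E = E° − (0.0592/n) log Q = 0.91 − (0.0592/2)(-4.795) = 0.910 + 0.142 = 1.052 V.

1.05 V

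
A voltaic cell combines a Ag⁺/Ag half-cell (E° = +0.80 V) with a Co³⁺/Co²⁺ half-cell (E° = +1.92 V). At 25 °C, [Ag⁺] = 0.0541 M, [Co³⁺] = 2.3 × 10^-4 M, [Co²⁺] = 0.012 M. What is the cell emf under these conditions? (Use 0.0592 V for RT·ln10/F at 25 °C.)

The Co³⁺/Co²⁺ couple has the higher reduction potential and acts as the cathode, so E°_cell = +1.92 − (+0.80) = 1.12 V.
Balancing electrons gives n = 1; the reaction quotient is Q = [Ag⁺]·[Co²⁺]/[Co³⁺] = 2.82.
At 25 °C, E = E° − (0.0592/n) log Q = 1.12 − (0.0592/1)(0.451) = 1.120 − 0.027 = 1.093 V.

1.09 V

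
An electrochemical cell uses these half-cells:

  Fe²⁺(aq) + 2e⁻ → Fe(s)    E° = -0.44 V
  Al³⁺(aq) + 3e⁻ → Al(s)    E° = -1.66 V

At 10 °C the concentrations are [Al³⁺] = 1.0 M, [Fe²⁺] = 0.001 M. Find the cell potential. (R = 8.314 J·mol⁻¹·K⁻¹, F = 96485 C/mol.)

1.14 V

The Fe²⁺/Fe couple has the higher reduction potential and acts as the cathode, so E°_cell = -0.44 − (-1.66) = 1.22 V.
Balancing electrons gives n = 6; the reaction quotient is Q = [Al³⁺]^2/[Fe²⁺]^3 = 1 × 10^9.
E = E° − (RT/nF) ln Q = 1.22 − (8.314×283)/(6×96485) × (20.723) = 1.220 − 0.084 = 1.136 V.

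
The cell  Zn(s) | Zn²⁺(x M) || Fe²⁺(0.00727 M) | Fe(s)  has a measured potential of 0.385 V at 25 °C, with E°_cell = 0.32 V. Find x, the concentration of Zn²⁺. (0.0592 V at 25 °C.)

4.6 × 10^-5 M

From the Nernst equation, log Q = n(E° − E)/0.0592 = 2(0.32 − 0.385)/0.0592 = -2.196, so Q = 0.00637.
With Q = [Zn²⁺]/[Fe²⁺] and the known concentrations, [Zn²⁺] in the numerator gives [Zn²⁺] = 4.6 × 10^-5 M.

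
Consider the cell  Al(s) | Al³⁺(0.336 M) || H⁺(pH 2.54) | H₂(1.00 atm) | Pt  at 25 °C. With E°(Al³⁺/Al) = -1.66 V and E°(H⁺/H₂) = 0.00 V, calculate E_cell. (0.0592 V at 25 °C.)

1.52 V

The hydrogen couple is the cathode, so E°_cell = 1.66 V; n = 6.
[H⁺] = 10^(−2.54) = 0.0029 M, and Q = [Al³⁺]^2·P(H₂)^3 / [H⁺]^6 = 1.96 × 10^14.
E = E° − (0.0592/6) log Q = 1.66 − (0.0592/6)(14.293) = 1.519 V.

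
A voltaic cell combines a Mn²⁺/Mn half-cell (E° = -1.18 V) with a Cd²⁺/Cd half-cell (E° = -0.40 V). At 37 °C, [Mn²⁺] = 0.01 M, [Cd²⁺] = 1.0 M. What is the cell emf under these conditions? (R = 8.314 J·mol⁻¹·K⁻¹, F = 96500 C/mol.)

0.841 V

The Cd²⁺/Cd couple has the higher reduction potential and acts as the cathode, so E°_cell = -0.40 − (-1.18) = 0.78 V.
Balancing electrons gives n = 2; the reaction quotient is Q = [Mn²⁺]/[Cd²⁺] = 0.0100.
E = E° − (RT/nF) ln Q = 0.78 − (8.314×310)/(2×96500) × (-4.605) = 0.780 + 0.061 = 0.841 V.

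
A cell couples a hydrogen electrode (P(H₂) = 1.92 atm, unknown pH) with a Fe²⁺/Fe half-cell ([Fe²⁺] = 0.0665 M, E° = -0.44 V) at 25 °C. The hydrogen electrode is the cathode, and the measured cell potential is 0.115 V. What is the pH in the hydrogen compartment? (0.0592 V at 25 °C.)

pH = 5.94

E°_cell = 0.44 V and n = 2.
log Q = n(E° − E)/0.0592 = 2×(0.44 − 0.115)/0.0592 = 10.980.
With Q = [Fe²⁺]·P(H₂) / [H⁺]^2, solving for [H⁺] gives log[H⁺] = -5.937, so pH = 5.94.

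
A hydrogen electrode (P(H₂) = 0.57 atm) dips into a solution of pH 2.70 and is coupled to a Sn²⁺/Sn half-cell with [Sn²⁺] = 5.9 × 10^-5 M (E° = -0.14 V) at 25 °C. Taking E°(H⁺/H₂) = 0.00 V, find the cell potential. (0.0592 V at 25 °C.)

0.11 V

The hydrogen couple is the cathode, so E°_cell = 0.14 V; n = 2.
[H⁺] = 10^(−2.70) = 0.0020 M, and Q = [Sn²⁺]·P(H₂) / [H⁺]^2 = 8.45.
E = E° − (0.0592/2) log Q = 0.14 − (0.0592/2)(0.927) = 0.113 V.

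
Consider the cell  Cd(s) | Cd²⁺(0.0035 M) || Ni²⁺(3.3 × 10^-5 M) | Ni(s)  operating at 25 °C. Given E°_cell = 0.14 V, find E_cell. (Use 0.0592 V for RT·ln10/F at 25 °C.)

0.080 V

Balancing electrons gives n = 2; the reaction quotient is Q = [Cd²⁺]/[Ni²⁺] = 106.
At 25 °C, E = E° − (0.0592/n) log Q = 0.14 − (0.0592/2)(2.026) = 0.140 − 0.060 = 0.080 V.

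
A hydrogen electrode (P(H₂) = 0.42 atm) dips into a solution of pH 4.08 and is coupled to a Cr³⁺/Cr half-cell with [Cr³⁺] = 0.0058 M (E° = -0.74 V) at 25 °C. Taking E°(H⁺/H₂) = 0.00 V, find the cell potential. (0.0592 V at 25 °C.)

The hydrogen couple is the cathode, so E°_cell = 0.74 V; n = 6.
[H⁺] = 10^(−4.08) = 8.3 × 10^-5 M, and Q = [Cr³⁺]^2·P(H₂)^3 / [H⁺]^6 = 7.53 × 10^18.
E = E° − (0.0592/6) log Q = 0.74 − (0.0592/6)(18.877) = 0.554 V.

0.55 V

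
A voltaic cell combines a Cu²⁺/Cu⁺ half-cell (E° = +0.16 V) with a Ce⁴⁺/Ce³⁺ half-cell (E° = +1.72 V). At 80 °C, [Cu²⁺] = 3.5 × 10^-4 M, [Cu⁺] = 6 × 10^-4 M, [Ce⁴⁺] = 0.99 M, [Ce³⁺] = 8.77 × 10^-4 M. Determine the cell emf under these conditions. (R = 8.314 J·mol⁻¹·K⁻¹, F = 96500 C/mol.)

The Ce⁴⁺/Ce³⁺ couple has the higher reduction potential and acts as the cathode, so E°_cell = +1.72 − (+0.16) = 1.56 V.
Balancing electrons gives n = 1; the reaction quotient is Q = [Cu²⁺]·[Ce³⁺]/([Cu⁺]·[Ce⁴⁺]) = 5.17 × 10^-4.
E = E° − (RT/nF) ln Q = 1.56 − (8.314×353)/(1×96500) × (-7.568) = 1.560 + 0.230 = 1.790 V.

1.79 V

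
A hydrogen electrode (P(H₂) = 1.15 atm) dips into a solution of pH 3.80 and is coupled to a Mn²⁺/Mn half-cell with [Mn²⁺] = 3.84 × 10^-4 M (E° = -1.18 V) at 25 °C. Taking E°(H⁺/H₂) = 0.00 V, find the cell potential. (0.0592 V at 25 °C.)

1.05 V

The hydrogen couple is the cathode, so E°_cell = 1.18 V; n = 2.
[H⁺] = 10^(−3.80) = 1.6 × 10^-4 M, and Q = [Mn²⁺]·P(H₂) / [H⁺]^2 = 1.76 × 10^4.
E = E° − (0.0592/2) log Q = 1.18 − (0.0592/2)(4.245) = 1.054 V.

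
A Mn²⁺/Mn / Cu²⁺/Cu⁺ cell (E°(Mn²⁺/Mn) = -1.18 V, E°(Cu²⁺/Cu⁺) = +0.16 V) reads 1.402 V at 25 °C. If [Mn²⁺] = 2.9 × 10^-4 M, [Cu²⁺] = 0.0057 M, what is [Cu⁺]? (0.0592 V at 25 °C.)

From the Nernst equation, log Q = n(E° − E)/0.0592 = 2(1.34 − 1.402)/0.0592 = -2.095, so Q = 0.00804.
With Q = [Mn²⁺]·[Cu⁺]^2/[Cu²⁺]^2 and the known concentrations, [Cu⁺]^2 in the numerator gives [Cu⁺] = 0.03 M.

0.03 M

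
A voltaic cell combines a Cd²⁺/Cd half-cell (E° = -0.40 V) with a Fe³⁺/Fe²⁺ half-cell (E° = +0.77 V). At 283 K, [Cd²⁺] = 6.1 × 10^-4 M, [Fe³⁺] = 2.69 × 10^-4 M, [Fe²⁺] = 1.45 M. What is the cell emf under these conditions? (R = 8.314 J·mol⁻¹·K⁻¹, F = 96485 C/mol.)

1.05 V

The Fe³⁺/Fe²⁺ couple has the higher reduction potential and acts as the cathode, so E°_cell = +0.77 − (-0.40) = 1.17 V.
Balancing electrons gives n = 2; the reaction quotient is Q = [Cd²⁺]·[Fe²⁺]^2/[Fe³⁺]^2 = 1.77 × 10^4.
E = E° − (RT/nF) ln Q = 1.17 − (8.314×283)/(2×96485) × (9.783) = 1.170 − 0.119 = 1.051 V.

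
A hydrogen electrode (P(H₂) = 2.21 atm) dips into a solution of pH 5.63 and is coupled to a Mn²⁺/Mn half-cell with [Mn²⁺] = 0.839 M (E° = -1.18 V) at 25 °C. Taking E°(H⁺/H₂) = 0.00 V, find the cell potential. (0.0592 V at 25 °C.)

The hydrogen couple is the cathode, so E°_cell = 1.18 V; n = 2.
[H⁺] = 10^(−5.63) = 2.3 × 10^-6 M, and Q = [Mn²⁺]·P(H₂) / [H⁺]^2 = 3.37 × 10^11.
E = E° − (0.0592/2) log Q = 1.18 − (0.0592/2)(11.528) = 0.839 V.

0.84 V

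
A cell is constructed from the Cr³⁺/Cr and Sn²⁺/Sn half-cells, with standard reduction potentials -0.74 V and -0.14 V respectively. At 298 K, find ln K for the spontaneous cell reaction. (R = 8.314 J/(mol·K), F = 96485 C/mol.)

ln K = 140.2

E°_cell = -0.14 − (-0.74) = 0.60 V, with n = 6 electrons transferred.
At equilibrium E = 0, so the Nernst equation gives ln K = nFE°/RT = (6)(96485)(0.60)/((8.314)(298)) = 140.20.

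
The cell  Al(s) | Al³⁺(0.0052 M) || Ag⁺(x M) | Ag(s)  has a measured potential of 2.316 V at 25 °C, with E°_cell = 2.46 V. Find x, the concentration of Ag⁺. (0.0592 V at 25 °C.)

From the Nernst equation, log Q = n(E° − E)/0.0592 = 3(2.46 − 2.316)/0.0592 = 7.297, so Q = 1.98 × 10^7.
With Q = [Al³⁺]/[Ag⁺]^3 and the known concentrations, [Ag⁺]^3 in the denominator gives [Ag⁺] = 6.4 × 10^-4 M.

6.4 × 10^-4 M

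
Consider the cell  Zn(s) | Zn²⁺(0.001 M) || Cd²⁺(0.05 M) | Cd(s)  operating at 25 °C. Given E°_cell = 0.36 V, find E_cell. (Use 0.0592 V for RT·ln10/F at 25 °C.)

Balancing electrons gives n = 2; the reaction quotient is Q = [Zn²⁺]/[Cd²⁺] = 0.0200.
At 25 °C, E = E° − (0.0592/n) log Q = 0.36 − (0.0592/2)(-1.699) = 0.360 + 0.050 = 0.410 V.

0.410 V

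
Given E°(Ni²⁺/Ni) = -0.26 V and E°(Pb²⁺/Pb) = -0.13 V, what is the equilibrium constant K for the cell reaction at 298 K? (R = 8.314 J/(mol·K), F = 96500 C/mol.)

2.5 × 10^4

E°_cell = -0.13 − (-0.26) = 0.13 V, with n = 2 electrons transferred.
At equilibrium E = 0, so the Nernst equation gives ln K = nFE°/RT = (2)(96500)(0.13)/((8.314)(298)) = 10.13.
K = e^10.13 = 2.5 × 10^4.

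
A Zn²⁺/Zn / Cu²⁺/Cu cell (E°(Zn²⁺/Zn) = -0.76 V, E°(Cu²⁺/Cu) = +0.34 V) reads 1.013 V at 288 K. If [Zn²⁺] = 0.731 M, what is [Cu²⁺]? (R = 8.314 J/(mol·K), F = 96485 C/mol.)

6.6 × 10^-4 M

From the Nernst equation, ln Q = nF(E° − E)/RT = 2×96485×(1.10 − 1.013)/(8.314×288) = 7.011, so Q = 1110.
With Q = [Zn²⁺]/[Cu²⁺] and the known concentrations, [Cu²⁺] in the denominator gives [Cu²⁺] = 6.6 × 10^-4 M.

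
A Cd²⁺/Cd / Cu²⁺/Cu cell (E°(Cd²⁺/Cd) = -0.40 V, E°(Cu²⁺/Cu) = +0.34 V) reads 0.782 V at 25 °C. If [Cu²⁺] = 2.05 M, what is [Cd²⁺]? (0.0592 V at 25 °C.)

0.078 M

From the Nernst equation, log Q = n(E° − E)/0.0592 = 2(0.74 − 0.782)/0.0592 = -1.419, so Q = 0.0381.
With Q = [Cd²⁺]/[Cu²⁺] and the known concentrations, [Cd²⁺] in the numerator gives [Cd²⁺] = 0.078 M.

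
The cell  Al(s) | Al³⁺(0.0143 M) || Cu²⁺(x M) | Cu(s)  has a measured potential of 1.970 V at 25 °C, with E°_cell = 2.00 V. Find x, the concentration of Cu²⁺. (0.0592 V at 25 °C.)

From the Nernst equation, log Q = n(E° − E)/0.0592 = 6(2.00 − 1.970)/0.0592 = 3.041, so Q = 1100.
With Q = [Al³⁺]^2/[Cu²⁺]^3 and the known concentrations, [Cu²⁺]^3 in the denominator gives [Cu²⁺] = 0.0057 M.

0.0057 M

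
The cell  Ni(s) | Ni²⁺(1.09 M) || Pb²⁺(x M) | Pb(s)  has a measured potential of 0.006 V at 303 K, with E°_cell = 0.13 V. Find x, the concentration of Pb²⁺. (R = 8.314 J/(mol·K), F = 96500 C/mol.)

From the Nernst equation, ln Q = nF(E° − E)/RT = 2×96500×(0.13 − 0.006)/(8.314×303) = 9.500, so Q = 1.34 × 10^4.
With Q = [Ni²⁺]/[Pb²⁺] and the known concentrations, [Pb²⁺] in the denominator gives [Pb²⁺] = 8.2 × 10^-5 M.

8.2 × 10^-5 M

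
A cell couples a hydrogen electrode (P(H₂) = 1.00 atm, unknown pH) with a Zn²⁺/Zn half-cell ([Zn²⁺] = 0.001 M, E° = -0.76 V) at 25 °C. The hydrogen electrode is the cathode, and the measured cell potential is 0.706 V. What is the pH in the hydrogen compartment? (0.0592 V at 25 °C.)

pH = 2.41

E°_cell = 0.76 V and n = 2.
log Q = n(E° − E)/0.0592 = 2×(0.76 − 0.706)/0.0592 = 1.824.
With Q = [Zn²⁺]·P(H₂) / [H⁺]^2, solving for [H⁺] gives log[H⁺] = -2.412, so pH = 2.41.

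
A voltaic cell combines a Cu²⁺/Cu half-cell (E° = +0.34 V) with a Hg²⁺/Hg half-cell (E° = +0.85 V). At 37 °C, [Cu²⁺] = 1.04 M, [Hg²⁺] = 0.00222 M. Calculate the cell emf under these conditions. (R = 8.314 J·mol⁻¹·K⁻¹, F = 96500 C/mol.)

0.428 V

The Hg²⁺/Hg couple has the higher reduction potential and acts as the cathode, so E°_cell = +0.85 − (+0.34) = 0.51 V.
Balancing electrons gives n = 2; the reaction quotient is Q = [Cu²⁺]/[Hg²⁺] = 468.
E = E° − (RT/nF) ln Q = 0.51 − (8.314×310)/(2×96500) × (6.149) = 0.510 − 0.082 = 0.428 V.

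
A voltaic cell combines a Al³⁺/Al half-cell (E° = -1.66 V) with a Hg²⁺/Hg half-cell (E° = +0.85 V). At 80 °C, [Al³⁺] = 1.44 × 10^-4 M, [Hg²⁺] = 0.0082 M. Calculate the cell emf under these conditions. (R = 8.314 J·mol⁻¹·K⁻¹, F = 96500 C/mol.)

2.53 V

The Hg²⁺/Hg couple has the higher reduction potential and acts as the cathode, so E°_cell = +0.85 − (-1.66) = 2.51 V.
Balancing electrons gives n = 6; the reaction quotient is Q = [Al³⁺]^2/[Hg²⁺]^3 = 0.0376.
E = E° − (RT/nF) ln Q = 2.51 − (8.314×353)/(6×96500) × (-3.281) = 2.510 + 0.017 = 2.527 V.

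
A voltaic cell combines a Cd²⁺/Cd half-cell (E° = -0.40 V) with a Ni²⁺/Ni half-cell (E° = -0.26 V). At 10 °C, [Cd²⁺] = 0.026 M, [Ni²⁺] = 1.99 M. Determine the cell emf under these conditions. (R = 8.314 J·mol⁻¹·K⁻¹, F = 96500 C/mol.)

0.193 V

The Ni²⁺/Ni couple has the higher reduction potential and acts as the cathode, so E°_cell = -0.26 − (-0.40) = 0.14 V.
Balancing electrons gives n = 2; the reaction quotient is Q = [Cd²⁺]/[Ni²⁺] = 0.0131.
E = E° − (RT/nF) ln Q = 0.14 − (8.314×283)/(2×96500) × (-4.338) = 0.140 + 0.053 = 0.193 V.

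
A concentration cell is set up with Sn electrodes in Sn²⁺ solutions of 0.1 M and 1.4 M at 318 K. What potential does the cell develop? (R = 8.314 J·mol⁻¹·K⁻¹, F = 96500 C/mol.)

Both half-cells are Sn²⁺/Sn, so E°_cell = 0. The concentrated side is the cathode; the cell reaction moves Sn²⁺ from high to low concentration with n = 2.
Q = [Sn²⁺]_dilute/[Sn²⁺]_conc = 0.1/1.4 = 0.0714.
E = 0 − (RT/nF) ln Q = −((8.314×318)/(2×96500))(-2.639) = 0.0362 V.

0.036 V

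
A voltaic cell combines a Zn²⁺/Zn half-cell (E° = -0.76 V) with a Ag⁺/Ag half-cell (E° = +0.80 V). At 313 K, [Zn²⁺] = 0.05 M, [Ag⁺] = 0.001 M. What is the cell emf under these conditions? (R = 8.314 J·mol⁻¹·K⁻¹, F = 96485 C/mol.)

1.41 V

The Ag⁺/Ag couple has the higher reduction potential and acts as the cathode, so E°_cell = +0.80 − (-0.76) = 1.56 V.
Balancing electrons gives n = 2; the reaction quotient is Q = [Zn²⁺]/[Ag⁺]^2 = 5 × 10^4.
E = E° − (RT/nF) ln Q = 1.56 − (8.314×313)/(2×96485) × (10.820) = 1.560 − 0.146 = 1.414 V.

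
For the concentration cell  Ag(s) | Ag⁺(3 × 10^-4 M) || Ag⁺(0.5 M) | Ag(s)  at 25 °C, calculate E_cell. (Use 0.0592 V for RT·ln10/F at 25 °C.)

0.19 V

Both half-cells are Ag⁺/Ag, so E°_cell = 0. The concentrated side is the cathode; the cell reaction moves Ag⁺ from high to low concentration with n = 1.
Q = [Ag⁺]_dilute/[Ag⁺]_conc = 3 × 10^-4/0.5 = 6 × 10^-4.
E = 0 − (0.0592/1) log Q = −(0.0592/1)(-3.222) = 0.1907 V.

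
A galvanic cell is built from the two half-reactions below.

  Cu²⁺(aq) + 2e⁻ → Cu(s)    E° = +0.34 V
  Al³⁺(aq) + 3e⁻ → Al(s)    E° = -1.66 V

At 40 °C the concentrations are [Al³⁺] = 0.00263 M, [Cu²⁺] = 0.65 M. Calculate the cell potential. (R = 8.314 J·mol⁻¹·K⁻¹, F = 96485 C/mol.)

2.05 V

The Cu²⁺/Cu couple has the higher reduction potential and acts as the cathode, so E°_cell = +0.34 − (-1.66) = 2.00 V.
Balancing electrons gives n = 6; the reaction quotient is Q = [Al³⁺]^2/[Cu²⁺]^3 = 2.52 × 10^-5.
E = E° − (RT/nF) ln Q = 2.00 − (8.314×313)/(6×96485) × (-10.589) = 2.000 + 0.048 = 2.048 V.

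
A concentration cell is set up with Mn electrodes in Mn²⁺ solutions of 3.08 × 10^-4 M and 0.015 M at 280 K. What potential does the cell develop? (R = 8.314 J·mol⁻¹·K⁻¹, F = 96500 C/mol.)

0.047 V

Both half-cells are Mn²⁺/Mn, so E°_cell = 0. The concentrated side is the cathode; the cell reaction moves Mn²⁺ from high to low concentration with n = 2.
Q = [Mn²⁺]_dilute/[Mn²⁺]_conc = 3.08 × 10^-4/0.015 = 0.0205.
E = 0 − (RT/nF) ln Q = −((8.314×280)/(2×96500))(-3.886) = 0.0469 V.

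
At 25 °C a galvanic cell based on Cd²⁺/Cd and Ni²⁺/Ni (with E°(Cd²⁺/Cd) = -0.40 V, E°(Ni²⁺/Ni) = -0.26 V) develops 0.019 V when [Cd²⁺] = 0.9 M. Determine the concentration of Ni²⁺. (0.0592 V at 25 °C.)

7.4 × 10^-5 M

From the Nernst equation, log Q = n(E° − E)/0.0592 = 2(0.14 − 0.019)/0.0592 = 4.088, so Q = 1.22 × 10^4.
With Q = [Cd²⁺]/[Ni²⁺] and the known concentrations, [Ni²⁺] in the denominator gives [Ni²⁺] = 7.4 × 10^-5 M.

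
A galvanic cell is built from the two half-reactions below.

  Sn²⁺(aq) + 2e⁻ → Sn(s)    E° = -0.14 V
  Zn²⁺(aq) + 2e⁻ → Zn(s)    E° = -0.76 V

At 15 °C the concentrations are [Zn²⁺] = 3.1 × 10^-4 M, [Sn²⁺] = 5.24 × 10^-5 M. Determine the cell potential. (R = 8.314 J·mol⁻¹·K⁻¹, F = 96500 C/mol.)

The Sn²⁺/Sn couple has the higher reduction potential and acts as the cathode, so E°_cell = -0.14 − (-0.76) = 0.62 V.
Balancing electrons gives n = 2; the reaction quotient is Q = [Zn²⁺]/[Sn²⁺] = 5.92.
E = E° − (RT/nF) ln Q = 0.62 − (8.314×288)/(2×96500) × (1.778) = 0.620 − 0.022 = 0.598 V.

0.598 V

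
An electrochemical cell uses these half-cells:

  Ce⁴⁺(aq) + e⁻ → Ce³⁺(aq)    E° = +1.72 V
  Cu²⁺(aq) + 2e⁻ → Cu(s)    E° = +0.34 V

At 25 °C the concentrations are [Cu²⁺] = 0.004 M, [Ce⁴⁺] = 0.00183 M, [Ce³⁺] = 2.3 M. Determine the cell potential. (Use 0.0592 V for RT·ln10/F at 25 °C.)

1.27 V

The Ce⁴⁺/Ce³⁺ couple has the higher reduction potential and acts as the cathode, so E°_cell = +1.72 − (+0.34) = 1.38 V.
Balancing electrons gives n = 2; the reaction quotient is Q = [Cu²⁺]·[Ce³⁺]^2/[Ce⁴⁺]^2 = 6320.
At 25 °C, E = E° − (0.0592/n) log Q = 1.38 − (0.0592/2)(3.801) = 1.380 − 0.113 = 1.267 V.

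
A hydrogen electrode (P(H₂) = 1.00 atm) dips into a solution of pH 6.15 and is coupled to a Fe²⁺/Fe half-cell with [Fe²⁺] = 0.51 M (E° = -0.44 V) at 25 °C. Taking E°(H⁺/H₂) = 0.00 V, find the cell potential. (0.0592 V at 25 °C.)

The hydrogen couple is the cathode, so E°_cell = 0.44 V; n = 2.
[H⁺] = 10^(−6.15) = 7.1 × 10^-7 M, and Q = [Fe²⁺]·P(H₂) / [H⁺]^2 = 1.02 × 10^12.
E = E° − (0.0592/2) log Q = 0.44 − (0.0592/2)(12.008) = 0.085 V.

0.085 V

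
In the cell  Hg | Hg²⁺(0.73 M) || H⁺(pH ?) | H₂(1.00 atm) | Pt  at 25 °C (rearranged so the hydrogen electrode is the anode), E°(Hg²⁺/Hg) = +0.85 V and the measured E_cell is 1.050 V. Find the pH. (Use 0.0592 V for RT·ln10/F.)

E°_cell = 0.85 V and n = 2.
log Q = n(E° − E)/0.0592 = 2×(0.85 − 1.050)/0.0592 = -6.757.
With Q = [H⁺]^2 / ([Hg²⁺]·P(H₂)), solving for [H⁺] gives log[H⁺] = -3.447, so pH = 3.45.

pH = 3.45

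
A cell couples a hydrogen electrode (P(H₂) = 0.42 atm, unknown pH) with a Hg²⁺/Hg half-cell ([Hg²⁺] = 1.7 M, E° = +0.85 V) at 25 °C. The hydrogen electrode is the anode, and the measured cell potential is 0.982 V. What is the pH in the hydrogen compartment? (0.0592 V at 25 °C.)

E°_cell = 0.85 V and n = 2.
log Q = n(E° − E)/0.0592 = 2×(0.85 − 0.982)/0.0592 = -4.459.
With Q = [H⁺]^2 / ([Hg²⁺]·P(H₂)), solving for [H⁺] gives log[H⁺] = -2.303, so pH = 2.30.

pH = 2.30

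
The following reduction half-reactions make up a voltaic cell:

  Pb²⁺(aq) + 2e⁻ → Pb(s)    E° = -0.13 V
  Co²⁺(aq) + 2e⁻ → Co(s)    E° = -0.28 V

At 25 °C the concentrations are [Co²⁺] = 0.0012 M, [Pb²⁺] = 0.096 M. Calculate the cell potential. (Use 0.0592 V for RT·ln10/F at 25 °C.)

0.206 V

The Pb²⁺/Pb couple has the higher reduction potential and acts as the cathode, so E°_cell = -0.13 − (-0.28) = 0.15 V.
Balancing electrons gives n = 2; the reaction quotient is Q = [Co²⁺]/[Pb²⁺] = 0.0125.
At 25 °C, E = E° − (0.0592/n) log Q = 0.15 − (0.0592/2)(-1.903) = 0.150 + 0.056 = 0.206 V.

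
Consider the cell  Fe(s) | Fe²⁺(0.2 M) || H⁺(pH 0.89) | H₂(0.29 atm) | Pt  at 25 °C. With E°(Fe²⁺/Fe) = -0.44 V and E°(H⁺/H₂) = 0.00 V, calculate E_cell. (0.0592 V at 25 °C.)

0.42 V

The hydrogen couple is the cathode, so E°_cell = 0.44 V; n = 2.
[H⁺] = 10^(−0.89) = 0.13 M, and Q = [Fe²⁺]·P(H₂) / [H⁺]^2 = 3.49.
E = E° − (0.0592/2) log Q = 0.44 − (0.0592/2)(0.543) = 0.424 V.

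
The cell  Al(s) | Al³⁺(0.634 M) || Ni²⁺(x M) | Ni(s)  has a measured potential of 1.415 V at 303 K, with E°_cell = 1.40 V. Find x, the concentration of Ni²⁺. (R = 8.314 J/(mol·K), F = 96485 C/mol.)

From the Nernst equation, ln Q = nF(E° − E)/RT = 6×96485×(1.40 − 1.415)/(8.314×303) = -3.447, so Q = 0.0318.
With Q = [Al³⁺]^2/[Ni²⁺]^3 and the known concentrations, [Ni²⁺]^3 in the denominator gives [Ni²⁺] = 2.3 M.

2.3 M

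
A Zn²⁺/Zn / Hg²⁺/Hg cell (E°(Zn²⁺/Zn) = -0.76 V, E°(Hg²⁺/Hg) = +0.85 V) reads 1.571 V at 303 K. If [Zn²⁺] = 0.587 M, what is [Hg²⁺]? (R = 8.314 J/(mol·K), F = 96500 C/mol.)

0.03 M

From the Nernst equation, ln Q = nF(E° − E)/RT = 2×96500×(1.61 − 1.571)/(8.314×303) = 2.988, so Q = 19.8.
With Q = [Zn²⁺]/[Hg²⁺] and the known concentrations, [Hg²⁺] in the denominator gives [Hg²⁺] = 0.03 M.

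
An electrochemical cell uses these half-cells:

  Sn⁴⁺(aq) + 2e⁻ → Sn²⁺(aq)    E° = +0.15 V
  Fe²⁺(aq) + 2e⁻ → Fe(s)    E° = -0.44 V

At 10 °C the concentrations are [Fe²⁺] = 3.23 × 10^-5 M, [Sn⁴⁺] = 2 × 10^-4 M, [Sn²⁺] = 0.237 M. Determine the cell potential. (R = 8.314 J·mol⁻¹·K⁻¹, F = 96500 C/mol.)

0.630 V

The Sn⁴⁺/Sn²⁺ couple has the higher reduction potential and acts as the cathode, so E°_cell = +0.15 − (-0.44) = 0.59 V.
Balancing electrons gives n = 2; the reaction quotient is Q = [Fe²⁺]·[Sn²⁺]/[Sn⁴⁺] = 0.0383.
E = E° − (RT/nF) ln Q = 0.59 − (8.314×283)/(2×96500) × (-3.263) = 0.590 + 0.040 = 0.630 V.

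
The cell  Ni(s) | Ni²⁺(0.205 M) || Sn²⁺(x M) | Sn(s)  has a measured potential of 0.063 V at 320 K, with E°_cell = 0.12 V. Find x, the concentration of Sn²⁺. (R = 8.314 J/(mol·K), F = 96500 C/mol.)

From the Nernst equation, ln Q = nF(E° − E)/RT = 2×96500×(0.12 − 0.063)/(8.314×320) = 4.135, so Q = 62.5.
With Q = [Ni²⁺]/[Sn²⁺] and the known concentrations, [Sn²⁺] in the denominator gives [Sn²⁺] = 0.0033 M.

0.0033 M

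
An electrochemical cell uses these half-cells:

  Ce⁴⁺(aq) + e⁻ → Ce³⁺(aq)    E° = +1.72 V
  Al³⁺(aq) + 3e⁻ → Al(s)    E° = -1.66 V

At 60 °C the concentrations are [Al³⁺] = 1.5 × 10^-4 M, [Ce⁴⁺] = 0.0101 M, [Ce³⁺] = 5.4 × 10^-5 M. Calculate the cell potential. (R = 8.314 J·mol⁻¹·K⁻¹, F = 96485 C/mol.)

3.61 V

The Ce⁴⁺/Ce³⁺ couple has the higher reduction potential and acts as the cathode, so E°_cell = +1.72 − (-1.66) = 3.38 V.
Balancing electrons gives n = 3; the reaction quotient is Q = [Al³⁺]·[Ce³⁺]^3/[Ce⁴⁺]^3 = 2.29 × 10^-11.
E = E° − (RT/nF) ln Q = 3.38 − (8.314×333)/(3×96485) × (-24.499) = 3.380 + 0.234 = 3.614 V.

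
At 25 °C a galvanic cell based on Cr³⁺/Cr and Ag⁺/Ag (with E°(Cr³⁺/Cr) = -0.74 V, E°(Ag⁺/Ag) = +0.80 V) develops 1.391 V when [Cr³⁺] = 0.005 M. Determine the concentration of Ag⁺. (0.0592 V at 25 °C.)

5.2 × 10^-4 M

From the Nernst equation, log Q = n(E° − E)/0.0592 = 3(1.54 − 1.391)/0.0592 = 7.551, so Q = 3.55 × 10^7.
With Q = [Cr³⁺]/[Ag⁺]^3 and the known concentrations, [Ag⁺]^3 in the denominator gives [Ag⁺] = 5.2 × 10^-4 M.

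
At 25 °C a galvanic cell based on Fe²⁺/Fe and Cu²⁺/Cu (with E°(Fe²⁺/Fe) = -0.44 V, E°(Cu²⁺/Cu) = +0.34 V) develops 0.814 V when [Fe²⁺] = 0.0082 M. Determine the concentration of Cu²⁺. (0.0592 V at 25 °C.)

0.12 M

From the Nernst equation, log Q = n(E° − E)/0.0592 = 2(0.78 − 0.814)/0.0592 = -1.149, so Q = 0.0710.
With Q = [Fe²⁺]/[Cu²⁺] and the known concentrations, [Cu²⁺] in the denominator gives [Cu²⁺] = 0.12 M.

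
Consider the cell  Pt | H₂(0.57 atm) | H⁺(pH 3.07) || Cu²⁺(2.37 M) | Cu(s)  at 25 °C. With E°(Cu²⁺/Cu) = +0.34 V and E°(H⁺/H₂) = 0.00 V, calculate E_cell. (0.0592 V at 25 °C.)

0.53 V

The Cu²⁺/Cu couple is the cathode, so E°_cell = 0.34 V; n = 2.
[H⁺] = 10^(−3.07) = 8.5 × 10^-4 M, and Q = [H⁺]^2 / ([Cu²⁺]·P(H₂)) = 5.36 × 10^-7.
E = E° − (0.0592/2) log Q = 0.34 − (0.0592/2)(-6.271) = 0.526 V.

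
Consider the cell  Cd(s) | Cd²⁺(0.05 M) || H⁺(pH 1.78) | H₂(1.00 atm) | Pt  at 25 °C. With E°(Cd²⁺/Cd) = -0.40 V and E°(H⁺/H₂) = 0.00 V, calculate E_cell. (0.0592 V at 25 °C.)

0.33 V

The hydrogen couple is the cathode, so E°_cell = 0.40 V; n = 2.
[H⁺] = 10^(−1.78) = 0.017 M, and Q = [Cd²⁺]·P(H₂) / [H⁺]^2 = 182.
E = E° − (0.0592/2) log Q = 0.40 − (0.0592/2)(2.259) = 0.333 V.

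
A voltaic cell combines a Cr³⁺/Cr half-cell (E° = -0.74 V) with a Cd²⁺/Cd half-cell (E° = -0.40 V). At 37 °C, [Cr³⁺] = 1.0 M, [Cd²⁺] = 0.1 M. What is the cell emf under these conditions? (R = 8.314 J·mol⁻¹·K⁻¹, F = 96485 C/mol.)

The Cd²⁺/Cd couple has the higher reduction potential and acts as the cathode, so E°_cell = -0.40 − (-0.74) = 0.34 V.
Balancing electrons gives n = 6; the reaction quotient is Q = [Cr³⁺]^2/[Cd²⁺]^3 = 1000.
E = E° − (RT/nF) ln Q = 0.34 − (8.314×310)/(6×96485) × (6.908) = 0.340 − 0.031 = 0.309 V.

0.309 V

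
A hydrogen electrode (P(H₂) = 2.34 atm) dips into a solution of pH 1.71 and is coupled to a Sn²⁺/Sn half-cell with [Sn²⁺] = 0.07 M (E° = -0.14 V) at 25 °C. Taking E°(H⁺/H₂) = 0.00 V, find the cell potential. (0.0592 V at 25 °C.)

0.062 V

The hydrogen couple is the cathode, so E°_cell = 0.14 V; n = 2.
[H⁺] = 10^(−1.71) = 0.019 M, and Q = [Sn²⁺]·P(H₂) / [H⁺]^2 = 431.
E = E° − (0.0592/2) log Q = 0.14 − (0.0592/2)(2.634) = 0.062 V.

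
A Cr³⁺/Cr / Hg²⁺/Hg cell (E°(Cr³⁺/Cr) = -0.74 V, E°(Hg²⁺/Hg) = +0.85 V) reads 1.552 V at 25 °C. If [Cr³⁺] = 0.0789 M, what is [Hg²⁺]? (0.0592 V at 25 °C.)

0.0096 M

From the Nernst equation, log Q = n(E° − E)/0.0592 = 6(1.59 − 1.552)/0.0592 = 3.851, so Q = 7100.
With Q = [Cr³⁺]^2/[Hg²⁺]^3 and the known concentrations, [Hg²⁺]^3 in the denominator gives [Hg²⁺] = 0.0096 M.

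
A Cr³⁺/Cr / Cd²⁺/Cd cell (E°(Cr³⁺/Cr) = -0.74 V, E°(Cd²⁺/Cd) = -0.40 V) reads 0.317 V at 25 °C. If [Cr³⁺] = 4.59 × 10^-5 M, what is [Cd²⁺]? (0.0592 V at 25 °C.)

From the Nernst equation, log Q = n(E° − E)/0.0592 = 6(0.34 − 0.317)/0.0592 = 2.331, so Q = 214.
With Q = [Cr³⁺]^2/[Cd²⁺]^3 and the known concentrations, [Cd²⁺]^3 in the denominator gives [Cd²⁺] = 2.1 × 10^-4 M.

2.1 × 10^-4 M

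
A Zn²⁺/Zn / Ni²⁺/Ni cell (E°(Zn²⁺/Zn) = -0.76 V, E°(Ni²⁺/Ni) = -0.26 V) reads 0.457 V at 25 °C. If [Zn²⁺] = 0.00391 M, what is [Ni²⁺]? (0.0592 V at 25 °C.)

From the Nernst equation, log Q = n(E° − E)/0.0592 = 2(0.50 − 0.457)/0.0592 = 1.453, so Q = 28.4.
With Q = [Zn²⁺]/[Ni²⁺] and the known concentrations, [Ni²⁺] in the denominator gives [Ni²⁺] = 1.4 × 10^-4 M.

1.4 × 10^-4 M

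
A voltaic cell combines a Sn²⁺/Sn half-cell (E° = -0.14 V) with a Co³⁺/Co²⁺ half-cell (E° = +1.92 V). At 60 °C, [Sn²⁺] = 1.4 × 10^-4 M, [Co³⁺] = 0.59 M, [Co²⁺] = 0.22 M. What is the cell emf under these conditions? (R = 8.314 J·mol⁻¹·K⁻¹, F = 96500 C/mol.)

The Co³⁺/Co²⁺ couple has the higher reduction potential and acts as the cathode, so E°_cell = +1.92 − (-0.14) = 2.06 V.
Balancing electrons gives n = 2; the reaction quotient is Q = [Sn²⁺]·[Co²⁺]^2/[Co³⁺]^2 = 1.95 × 10^-5.
E = E° − (RT/nF) ln Q = 2.06 − (8.314×333)/(2×96500) × (-10.847) = 2.060 + 0.156 = 2.216 V.

2.22 V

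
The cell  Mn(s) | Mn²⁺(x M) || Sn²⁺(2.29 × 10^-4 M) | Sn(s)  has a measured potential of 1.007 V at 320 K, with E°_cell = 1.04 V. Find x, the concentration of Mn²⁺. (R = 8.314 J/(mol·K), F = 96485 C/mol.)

From the Nernst equation, ln Q = nF(E° − E)/RT = 2×96485×(1.04 − 1.007)/(8.314×320) = 2.394, so Q = 11.0.
With Q = [Mn²⁺]/[Sn²⁺] and the known concentrations, [Mn²⁺] in the numerator gives [Mn²⁺] = 0.0025 M.

0.0025 M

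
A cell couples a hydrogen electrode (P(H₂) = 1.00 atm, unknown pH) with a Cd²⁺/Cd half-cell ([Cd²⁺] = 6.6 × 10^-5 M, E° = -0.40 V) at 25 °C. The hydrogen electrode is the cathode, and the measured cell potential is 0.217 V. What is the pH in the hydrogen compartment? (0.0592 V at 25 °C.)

E°_cell = 0.40 V and n = 2.
log Q = n(E° − E)/0.0592 = 2×(0.40 − 0.217)/0.0592 = 6.182.
With Q = [Cd²⁺]·P(H₂) / [H⁺]^2, solving for [H⁺] gives log[H⁺] = -5.181, so pH = 5.18.

pH = 5.18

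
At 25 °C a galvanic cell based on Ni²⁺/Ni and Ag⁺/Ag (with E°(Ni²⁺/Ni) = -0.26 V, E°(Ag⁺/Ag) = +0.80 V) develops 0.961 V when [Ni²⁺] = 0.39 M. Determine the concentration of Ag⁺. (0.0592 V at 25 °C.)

From the Nernst equation, log Q = n(E° − E)/0.0592 = 2(1.06 − 0.961)/0.0592 = 3.345, so Q = 2210.
With Q = [Ni²⁺]/[Ag⁺]^2 and the known concentrations, [Ag⁺]^2 in the denominator gives [Ag⁺] = 0.013 M.

0.013 M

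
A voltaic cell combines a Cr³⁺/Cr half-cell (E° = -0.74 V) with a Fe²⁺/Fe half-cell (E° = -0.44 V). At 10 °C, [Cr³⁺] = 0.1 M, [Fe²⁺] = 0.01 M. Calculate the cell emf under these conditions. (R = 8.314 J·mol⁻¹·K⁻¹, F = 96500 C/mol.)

The Fe²⁺/Fe couple has the higher reduction potential and acts as the cathode, so E°_cell = -0.44 − (-0.74) = 0.30 V.
Balancing electrons gives n = 6; the reaction quotient is Q = [Cr³⁺]^2/[Fe²⁺]^3 = 1 × 10^4.
E = E° − (RT/nF) ln Q = 0.30 − (8.314×283)/(6×96500) × (9.210) = 0.300 − 0.037 = 0.263 V.

0.263 V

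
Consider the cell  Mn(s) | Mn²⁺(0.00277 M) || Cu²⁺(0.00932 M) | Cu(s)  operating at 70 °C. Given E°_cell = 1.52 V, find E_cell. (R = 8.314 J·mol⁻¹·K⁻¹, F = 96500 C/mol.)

Balancing electrons gives n = 2; the reaction quotient is Q = [Mn²⁺]/[Cu²⁺] = 0.297.
E = E° − (RT/nF) ln Q = 1.52 − (8.314×343)/(2×96500) × (-1.213) = 1.520 + 0.018 = 1.538 V.

1.54 V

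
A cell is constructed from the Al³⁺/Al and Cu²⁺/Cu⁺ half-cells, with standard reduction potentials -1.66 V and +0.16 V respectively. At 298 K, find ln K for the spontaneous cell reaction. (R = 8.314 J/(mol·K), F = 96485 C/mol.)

ln K = 212.6

E°_cell = +0.16 − (-1.66) = 1.82 V, with n = 3 electrons transferred.
At equilibrium E = 0, so the Nernst equation gives ln K = nFE°/RT = (3)(96485)(1.82)/((8.314)(298)) = 212.63.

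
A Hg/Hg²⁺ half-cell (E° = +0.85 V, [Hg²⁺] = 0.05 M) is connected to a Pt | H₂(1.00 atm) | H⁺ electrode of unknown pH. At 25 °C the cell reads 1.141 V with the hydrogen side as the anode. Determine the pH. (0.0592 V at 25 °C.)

E°_cell = 0.85 V and n = 2.
log Q = n(E° − E)/0.0592 = 2×(0.85 − 1.141)/0.0592 = -9.831.
With Q = [H⁺]^2 / ([Hg²⁺]·P(H₂)), solving for [H⁺] gives log[H⁺] = -5.566, so pH = 5.57.

pH = 5.57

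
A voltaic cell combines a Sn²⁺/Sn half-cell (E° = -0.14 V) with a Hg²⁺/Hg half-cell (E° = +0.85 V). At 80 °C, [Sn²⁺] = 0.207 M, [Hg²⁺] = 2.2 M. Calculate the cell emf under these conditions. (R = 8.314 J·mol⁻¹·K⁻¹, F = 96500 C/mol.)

1.03 V

The Hg²⁺/Hg couple has the higher reduction potential and acts as the cathode, so E°_cell = +0.85 − (-0.14) = 0.99 V.
Balancing electrons gives n = 2; the reaction quotient is Q = [Sn²⁺]/[Hg²⁺] = 0.0941.
E = E° − (RT/nF) ln Q = 0.99 − (8.314×353)/(2×96500) × (-2.363) = 0.990 + 0.036 = 1.026 V.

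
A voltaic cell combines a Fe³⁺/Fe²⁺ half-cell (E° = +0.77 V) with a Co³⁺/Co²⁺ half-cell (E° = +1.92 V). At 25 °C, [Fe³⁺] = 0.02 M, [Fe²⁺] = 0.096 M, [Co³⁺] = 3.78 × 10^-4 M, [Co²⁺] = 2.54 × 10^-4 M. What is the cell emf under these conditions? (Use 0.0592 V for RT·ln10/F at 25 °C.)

1.20 V

The Co³⁺/Co²⁺ couple has the higher reduction potential and acts as the cathode, so E°_cell = +1.92 − (+0.77) = 1.15 V.
Balancing electrons gives n = 1; the reaction quotient is Q = [Fe³⁺]·[Co²⁺]/([Fe²⁺]·[Co³⁺]) = 0.140.
At 25 °C, E = E° − (0.0592/n) log Q = 1.15 − (0.0592/1)(-0.854) = 1.150 + 0.051 = 1.201 V.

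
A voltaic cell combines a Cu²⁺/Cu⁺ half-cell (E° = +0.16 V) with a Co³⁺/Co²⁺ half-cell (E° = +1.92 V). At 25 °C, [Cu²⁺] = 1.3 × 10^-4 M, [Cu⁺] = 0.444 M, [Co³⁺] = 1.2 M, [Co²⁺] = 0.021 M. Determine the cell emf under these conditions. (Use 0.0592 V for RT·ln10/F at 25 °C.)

2.07 V

The Co³⁺/Co²⁺ couple has the higher reduction potential and acts as the cathode, so E°_cell = +1.92 − (+0.16) = 1.76 V.
Balancing electrons gives n = 1; the reaction quotient is Q = [Cu²⁺]·[Co²⁺]/([Cu⁺]·[Co³⁺]) = 5.12 × 10^-6.
At 25 °C, E = E° − (0.0592/n) log Q = 1.76 − (0.0592/1)(-5.290) = 1.760 + 0.313 = 2.073 V.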